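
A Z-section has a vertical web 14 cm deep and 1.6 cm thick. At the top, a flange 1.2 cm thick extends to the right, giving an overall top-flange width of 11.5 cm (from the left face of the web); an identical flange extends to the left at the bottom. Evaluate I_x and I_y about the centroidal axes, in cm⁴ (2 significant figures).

I_x ≈ 1300 cm⁴, I_y ≈ 980 cm⁴

Break the section into simple shapes (no overlaps), measuring from the bottom-left corner of the bounding box.
Web: 1.6 × 14, A = 22.4 cm², y = 7 cm, Ī = 365.9 cm⁴.
Top flange (beyond web): 9.9 × 1.2, A = 11.88 cm², y = 13.4 cm, Ī = 1.426 cm⁴.
Bottom flange (beyond web): 9.9 × 1.2, A = 11.88 cm², y = 0.6 cm, Ī = 1.426 cm⁴.
Centroid: ȳ = ΣA·y / ΣA = 7 cm.
Transfer each piece to the centroidal x-axis using Ī + A·d² with d = y − 7:
  web: d = 0 cm → contributes +365.9 cm⁴
  top flange (beyond web): d = 6.4 cm → contributes +488 cm⁴
  bottom flange (beyond web): d = -6.4 cm → contributes +488 cm⁴
Total I = 1 342 cm⁴.
For the y-axis: x̄ = 10.7 cm.
Repeating about the centroidal y-axis gives I_y = 984.4 cm⁴.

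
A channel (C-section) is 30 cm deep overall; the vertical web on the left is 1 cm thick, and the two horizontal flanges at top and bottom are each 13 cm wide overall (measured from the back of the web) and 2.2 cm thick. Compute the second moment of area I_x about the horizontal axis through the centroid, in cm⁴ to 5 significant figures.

Treat the section as a set of non-overlapping primitives; coordinates are from the bounding-box lower-left.
Web: 1 × 30, A = 30 cm², y = 15 cm, Ī = 2 250 cm⁴.
Top flange (beyond web): 12 × 2.2, A = 26.4 cm², y = 28.9 cm, Ī = 10.648 cm⁴.
Bottom flange (beyond web): 12 × 2.2, A = 26.4 cm², y = 1.1 cm, Ī = 10.648 cm⁴.
By symmetry the centroid is at mid-height, ȳ = 15 cm.
Transfer each piece to the horizontal axis through the centroid using Ī + A·d² with d = y − 15:
  web: d = 0 cm → contributes +2 250 cm⁴
  top flange (beyond web): d = 13.9 cm → contributes +5111.392 cm⁴
  bottom flange (beyond web): d = -13.9 cm → contributes +5111.392 cm⁴
Total I = 12472.78 cm⁴.

I_x ≈ 1.2473 × 10⁴ cm⁴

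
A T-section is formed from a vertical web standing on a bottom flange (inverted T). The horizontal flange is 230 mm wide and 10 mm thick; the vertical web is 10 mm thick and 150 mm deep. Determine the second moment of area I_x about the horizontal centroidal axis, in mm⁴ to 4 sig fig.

Decompose the section into non-overlapping parts with the origin at the bottom-left of its bounding rectangle.
Flange: 230 × 10, A = 2 300 mm², y = 5 mm, Ī = 19166.7 mm⁴.
Web: 10 × 150, A = 1 500 mm², y = 85 mm, Ī = 2 812 500 mm⁴.
Centroid: ȳ = ΣA·y / ΣA = 36.5789 mm.
Transfer each piece to the horizontal centroidal axis using Ī + A·d² with d = y − 36.5789:
  flange: d = -31.5789 mm → contributes +2 312 795 mm⁴
  web: d = 48.4211 mm → contributes +6 329 398 mm⁴
Total I = 8 642 193 mm⁴.

I_x ≈ 8.642 × 10⁶ mm⁴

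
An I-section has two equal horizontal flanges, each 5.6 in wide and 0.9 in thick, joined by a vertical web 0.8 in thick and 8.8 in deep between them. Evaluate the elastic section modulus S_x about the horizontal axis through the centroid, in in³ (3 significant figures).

S_x ≈ 53.4 in³

Treat the section as a set of non-overlapping primitives; coordinates are from the bounding-box lower-left.
Bottom flange: 5.6 × 0.9, A = 5.04 in², y = 0.45 in, Ī = 0.3402 in⁴.
Web: 0.8 × 8.8, A = 7.04 in², y = 5.3 in, Ī = 45.431 in⁴.
Top flange: 5.6 × 0.9, A = 5.04 in², y = 10.15 in, Ī = 0.3402 in⁴.
By symmetry the centroid is at mid-height, ȳ = 5.3 in.
Transfer each piece to the horizontal axis through the centroid using Ī + A·d² with d = y − 5.3:
  bottom flange: d = -4.85 in → contributes +118.89 in⁴
  web: d = 0 in → contributes +45.431 in⁴
  top flange: d = 4.85 in → contributes +118.89 in⁴
Total I = 283.22 in⁴.
Extreme fibre distance c = 5.3 in; S = I/c = 53.437 in³.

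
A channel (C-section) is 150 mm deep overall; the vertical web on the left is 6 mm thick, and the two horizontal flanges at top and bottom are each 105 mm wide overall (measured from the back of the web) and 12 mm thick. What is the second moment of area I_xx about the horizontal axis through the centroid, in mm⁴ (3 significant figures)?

Split into non-overlapping primitives; take the origin at the lower-left of the bounding box.
Web: 6 × 150, A = 900 mm², y = 75 mm, Ī = 1 687 500 mm⁴.
Top flange (beyond web): 99 × 12, A = 1 188 mm², y = 144 mm, Ī = 14 256 mm⁴.
Bottom flange (beyond web): 99 × 12, A = 1 188 mm², y = 6 mm, Ī = 14 256 mm⁴.
By symmetry the centroid is at mid-height, ȳ = 75 mm.
Transfer each piece to the horizontal axis through the centroid using Ī + A·d² with d = y − 75:
  web: d = 0 mm → contributes +1 687 500 mm⁴
  top flange (beyond web): d = 69 mm → contributes +5 670 324 mm⁴
  bottom flange (beyond web): d = -69 mm → contributes +5 670 324 mm⁴
Total I = 13 028 148 mm⁴.

I_xx ≈ 1.30 × 10⁷ mm⁴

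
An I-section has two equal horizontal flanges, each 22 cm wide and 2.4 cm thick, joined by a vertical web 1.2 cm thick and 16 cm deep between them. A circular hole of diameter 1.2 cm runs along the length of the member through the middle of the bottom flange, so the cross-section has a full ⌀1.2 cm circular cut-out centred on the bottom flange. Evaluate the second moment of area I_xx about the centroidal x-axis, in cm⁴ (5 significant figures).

I_xx ≈ 9301.6 cm⁴

Break the section into simple shapes (no overlaps), measuring from the bottom-left corner of the bounding box.
Bottom flange: 22 × 2.4, A = 52.8 cm², y = 1.2 cm, Ī = 25.344 cm⁴.
Web: 1.2 × 16, A = 19.2 cm², y = 10.4 cm, Ī = 409.6 cm⁴.
Top flange: 22 × 2.4, A = 52.8 cm², y = 19.6 cm, Ī = 25.344 cm⁴.
Hole (subtracted): ⌀1.2, A = 1.130973 cm², y = 1.2 cm, Ī = 0.1017876 cm⁴.
Centroid: ȳ = ΣA·y / ΣA = 10.48414 cm.
Transfer each piece to the centroidal x-axis using Ī + A·d² with d = y − 10.48414:
  bottom flange: d = -9.284135 cm → contributes +4576.449 cm⁴
  web: d = -0.0841355 cm → contributes +409.7359 cm⁴
  top flange: d = 9.115865 cm → contributes +4412.97 cm⁴
  hole: d = -9.284135 cm → contributes −97.58623 cm⁴
Total I = 9301.569 cm⁴.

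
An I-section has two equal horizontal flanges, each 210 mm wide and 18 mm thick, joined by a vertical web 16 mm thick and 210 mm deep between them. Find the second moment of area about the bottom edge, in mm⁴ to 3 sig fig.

I_base ≈ 2.76 × 10⁸ mm⁴

Break the section into simple shapes (no overlaps), measuring from the bottom-left corner of the bounding box.
Bottom flange: 210 × 18, A = 3 780 mm², y = 9 mm, Ī = 102 060 mm⁴.
Web: 16 × 210, A = 3 360 mm², y = 123 mm, Ī = 12 348 000 mm⁴.
Top flange: 210 × 18, A = 3 780 mm², y = 237 mm, Ī = 102 060 mm⁴.
Transfer each piece to a horizontal axis along the bottom face using Ī + A·d² with d = y − 0:
  bottom flange: d = 9 mm → contributes +408 240 mm⁴
  web: d = 123 mm → contributes +63 181 440 mm⁴
  top flange: d = 237 mm → contributes +212 420 880 mm⁴
Total I = 276 010 560 mm⁴.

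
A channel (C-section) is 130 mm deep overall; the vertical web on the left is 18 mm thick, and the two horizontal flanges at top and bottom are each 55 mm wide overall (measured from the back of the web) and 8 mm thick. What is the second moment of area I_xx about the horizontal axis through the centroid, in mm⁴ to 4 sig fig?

Treat the section as a set of non-overlapping primitives; coordinates are from the bounding-box lower-left.
Web: 18 × 130, A = 2 340 mm², y = 65 mm, Ī = 3 295 500 mm⁴.
Top flange (beyond web): 37 × 8, A = 296 mm², y = 126 mm, Ī = 1578.67 mm⁴.
Bottom flange (beyond web): 37 × 8, A = 296 mm², y = 4 mm, Ī = 1578.67 mm⁴.
By symmetry the centroid is at mid-height, ȳ = 65 mm.
Transfer each piece to the horizontal axis through the centroid using Ī + A·d² with d = y − 65:
  web: d = 0 mm → contributes +3 295 500 mm⁴
  top flange (beyond web): d = 61 mm → contributes +1 102 995 mm⁴
  bottom flange (beyond web): d = -61 mm → contributes +1 102 995 mm⁴
Total I = 5 501 489 mm⁴.

I_xx ≈ 5.501 × 10⁶ mm⁴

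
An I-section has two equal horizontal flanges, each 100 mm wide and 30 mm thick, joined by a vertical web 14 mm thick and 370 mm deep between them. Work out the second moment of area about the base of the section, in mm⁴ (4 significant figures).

I_base ≈ 8.163 × 10⁸ mm⁴

Split into non-overlapping primitives; take the origin at the lower-left of the bounding box.
Bottom flange: 100 × 30, A = 3 000 mm², y = 15 mm, Ī = 225 000 mm⁴.
Web: 14 × 370, A = 5 180 mm², y = 215 mm, Ī = 59 095 167 mm⁴.
Top flange: 100 × 30, A = 3 000 mm², y = 415 mm, Ī = 225 000 mm⁴.
Transfer each piece to a horizontal axis along the bottom face using Ī + A·d² with d = y − 0:
  bottom flange: d = 15 mm → contributes +900 000 mm⁴
  web: d = 215 mm → contributes +298 540 667 mm⁴
  top flange: d = 415 mm → contributes +516 900 000 mm⁴
Total I = 816 340 667 mm⁴.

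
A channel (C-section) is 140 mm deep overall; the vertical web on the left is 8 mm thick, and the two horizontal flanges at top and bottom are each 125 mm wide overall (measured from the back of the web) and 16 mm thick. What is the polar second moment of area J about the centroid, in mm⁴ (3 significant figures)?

Break the section into simple shapes (no overlaps), measuring from the bottom-left corner of the bounding box.
Web: 8 × 140, A = 1 120 mm², y = 70 mm, Ī = 1 829 333 mm⁴.
Top flange (beyond web): 117 × 16, A = 1 872 mm², y = 132 mm, Ī = 39 936 mm⁴.
Bottom flange (beyond web): 117 × 16, A = 1 872 mm², y = 8 mm, Ī = 39 936 mm⁴.
By symmetry the centroid is at mid-height, ȳ = 70 mm.
Transfer each piece to the centroidal x-axis using Ī + A·d² with d = y − 70:
  web: d = 0 mm → contributes +1 829 333 mm⁴
  top flange (beyond web): d = 62 mm → contributes +7 235 904 mm⁴
  bottom flange (beyond web): d = -62 mm → contributes +7 235 904 mm⁴
Total I = 16 301 141 mm⁴.
For the y-axis: x̄ = 52.109 mm.
Repeating about the centroidal y-axis gives I_y = 7 644 540 mm⁴.
Polar second moment: J = I_x + I_y = 23 945 681 mm⁴.

J ≈ 2.39 × 10⁷ mm⁴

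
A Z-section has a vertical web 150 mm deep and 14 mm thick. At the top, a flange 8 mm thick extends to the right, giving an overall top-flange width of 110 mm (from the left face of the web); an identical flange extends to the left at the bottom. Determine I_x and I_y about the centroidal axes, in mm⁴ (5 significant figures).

Break the section into simple shapes (no overlaps), measuring from the bottom-left corner of the bounding box.
Web: 14 × 150, A = 2 100 mm², y = 75 mm, Ī = 3 937 500 mm⁴.
Top flange (beyond web): 96 × 8, A = 768 mm², y = 146 mm, Ī = 4 096 mm⁴.
Bottom flange (beyond web): 96 × 8, A = 768 mm², y = 4 mm, Ī = 4 096 mm⁴.
Centroid: ȳ = ΣA·y / ΣA = 75 mm.
Transfer each piece to the centroidal x-axis using Ī + A·d² with d = y − 75:
  web: d = 0 mm → contributes +3 937 500 mm⁴
  top flange (beyond web): d = 71 mm → contributes +3 875 584 mm⁴
  bottom flange (beyond web): d = -71 mm → contributes +3 875 584 mm⁴
Total I = 11 688 668 mm⁴.
For the y-axis: x̄ = 103 mm.
Repeating about the centroidal y-axis gives I_y = 5 860 348 mm⁴.

I_x ≈ 1.1689 × 10⁷ mm⁴, I_y ≈ 5.8603 × 10⁶ mm⁴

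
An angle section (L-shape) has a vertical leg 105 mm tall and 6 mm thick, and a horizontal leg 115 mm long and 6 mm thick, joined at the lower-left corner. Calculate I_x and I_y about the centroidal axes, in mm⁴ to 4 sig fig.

I_x ≈ 1.367 × 10⁶ mm⁴, I_y ≈ 1.710 × 10⁶ mm⁴

Decompose the section into non-overlapping parts with the origin at the bottom-left of its bounding rectangle.
Vertical leg: 6 × 105, A = 630 mm², y = 52.5 mm, Ī = 578 813 mm⁴.
Horizontal leg (remainder): 109 × 6, A = 654 mm², y = 3 mm, Ī = 1 962 mm⁴.
Centroid: ȳ = ΣA·y / ΣA = 27.2874 mm.
Transfer each piece to the centroidal x-axis using Ī + A·d² with d = y − 27.2874:
  vertical leg: d = 25.2126 mm → contributes +979 288 mm⁴
  horizontal leg (remainder): d = -24.2874 mm → contributes +387 742 mm⁴
Total I = 1 367 030 mm⁴.
For the y-axis: x̄ = 32.2874 mm.
Repeating about the centroidal y-axis gives I_y = 1 710 340 mm⁴.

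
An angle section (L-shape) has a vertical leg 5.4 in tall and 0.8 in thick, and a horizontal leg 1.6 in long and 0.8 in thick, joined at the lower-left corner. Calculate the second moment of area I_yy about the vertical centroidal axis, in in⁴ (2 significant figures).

I_yy ≈ 0.62 in⁴

Decompose the section into non-overlapping parts with the origin at the bottom-left of its bounding rectangle.
Vertical leg: 0.8 × 5.4, A = 4.32 in², x = 0.4 in, Ī = 0.2304 in⁴.
Horizontal leg (remainder): 0.8 × 0.8, A = 0.64 in², x = 1.2 in, Ī = 0.03413 in⁴.
Centroid: x̄ = ΣA·x / ΣA = 0.5032 in.
Transfer each piece to the vertical centroidal axis using Ī + A·d² with d = x − 0.5032:
  vertical leg: d = -0.1032 in → contributes +0.2764 in⁴
  horizontal leg (remainder): d = 0.6968 in → contributes +0.3448 in⁴
Total I = 0.6213 in⁴.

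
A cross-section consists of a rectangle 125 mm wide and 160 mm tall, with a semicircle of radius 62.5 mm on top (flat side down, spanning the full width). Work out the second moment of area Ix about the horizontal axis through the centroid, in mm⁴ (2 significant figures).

Split into non-overlapping primitives; take the origin at the lower-left of the bounding box.
Rectangular body: 125 × 160, A = 20 000 mm², y = 80 mm, Ī = 42 666 667 mm⁴.
Semicircular cap: semicircle r = 62.5, A = 6 136 mm², y = 186.5 mm, Ī = 1 674 758 mm⁴.
Centroid: ȳ = ΣA·y / ΣA = 105 mm.
Transfer each piece to the horizontal axis through the centroid using Ī + A·d² with d = y − 105:
  rectangular body: d = -25.01 mm → contributes +55 175 705 mm⁴
  semicircular cap: d = 81.52 mm → contributes +42 447 885 mm⁴
Total I = 97 623 590 mm⁴.

Ix ≈ 9.8 × 10⁷ mm⁴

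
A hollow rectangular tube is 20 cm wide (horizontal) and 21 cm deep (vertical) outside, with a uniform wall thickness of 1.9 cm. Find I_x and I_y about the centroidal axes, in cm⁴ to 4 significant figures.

Split into non-overlapping primitives; take the origin at the lower-left of the bounding box.
Outer rectangle: 20 × 21, A = 420 cm², y = 10.5 cm, Ī = 15 435 cm⁴.
Inner void (subtracted): 16.2 × 17.2, A = 278.64 cm², y = 10.5 cm, Ī = 6869.4 cm⁴.
By symmetry the centroid is at mid-height, ȳ = 10.5 cm.
All pieces are centred on the centroidal x-axis, so I = ΣĪ (holes subtracted) = 8565.6 cm⁴.
Repeating about the centroidal y-axis gives I_y = 7906.14 cm⁴.

I_x ≈ 8566 cm⁴, I_y ≈ 7906 cm⁴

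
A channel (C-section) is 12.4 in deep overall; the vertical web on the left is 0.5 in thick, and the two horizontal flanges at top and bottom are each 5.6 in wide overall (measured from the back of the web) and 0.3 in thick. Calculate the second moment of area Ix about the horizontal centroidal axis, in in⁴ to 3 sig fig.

Treat the section as a set of non-overlapping primitives; coordinates are from the bounding-box lower-left.
Web: 0.5 × 12.4, A = 6.2 in², y = 6.2 in, Ī = 79.443 in⁴.
Top flange (beyond web): 5.1 × 0.3, A = 1.53 in², y = 12.25 in, Ī = 0.011475 in⁴.
Bottom flange (beyond web): 5.1 × 0.3, A = 1.53 in², y = 0.15 in, Ī = 0.011475 in⁴.
By symmetry the centroid is at mid-height, ȳ = 6.2 in.
Transfer each piece to the horizontal centroidal axis using Ī + A·d² with d = y − 6.2:
  web: d = 0 in → contributes +79.443 in⁴
  top flange (beyond web): d = 6.05 in → contributes +56.013 in⁴
  bottom flange (beyond web): d = -6.05 in → contributes +56.013 in⁴
Total I = 191.47 in⁴.

Ix ≈ 191 in⁴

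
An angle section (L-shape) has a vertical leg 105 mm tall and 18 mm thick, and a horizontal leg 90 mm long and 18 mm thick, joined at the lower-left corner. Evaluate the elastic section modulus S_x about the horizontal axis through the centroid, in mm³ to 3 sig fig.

S_x ≈ 4.60 × 10⁴ mm³

Split into non-overlapping primitives; take the origin at the lower-left of the bounding box.
Vertical leg: 18 × 105, A = 1 890 mm², y = 52.5 mm, Ī = 1 736 438 mm⁴.
Horizontal leg (remainder): 72 × 18, A = 1 296 mm², y = 9 mm, Ī = 34 992 mm⁴.
Centroid: ȳ = ΣA·y / ΣA = 34.805 mm.
Transfer each piece to the horizontal axis through the centroid using Ī + A·d² with d = y − 34.805:
  vertical leg: d = 17.695 mm → contributes +2 328 215 mm⁴
  horizontal leg (remainder): d = -25.805 mm → contributes +898 002 mm⁴
Total I = 3 226 217 mm⁴.
Extreme fibre distance c = 70.195 mm; S = I/c = 45 961 mm³.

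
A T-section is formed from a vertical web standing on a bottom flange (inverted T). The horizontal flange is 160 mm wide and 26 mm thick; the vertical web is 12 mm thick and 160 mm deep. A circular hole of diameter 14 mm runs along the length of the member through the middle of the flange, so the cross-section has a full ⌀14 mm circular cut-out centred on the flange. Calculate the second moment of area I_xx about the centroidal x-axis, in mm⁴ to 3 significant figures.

I_xx ≈ 1.56 × 10⁷ mm⁴

Break the section into simple shapes (no overlaps), measuring from the bottom-left corner of the bounding box.
Flange: 160 × 26, A = 4 160 mm², y = 13 mm, Ī = 234 347 mm⁴.
Web: 12 × 160, A = 1 920 mm², y = 106 mm, Ī = 4 096 000 mm⁴.
Hole (subtracted): ⌀14, A = 153.94 mm², y = 13 mm, Ī = 1885.7 mm⁴.
Centroid: ȳ = ΣA·y / ΣA = 43.131 mm.
Transfer each piece to the centroidal x-axis using Ī + A·d² with d = y − 43.131:
  flange: d = -30.131 mm → contributes +4 011 193 mm⁴
  web: d = 62.869 mm → contributes +11 684 747 mm⁴
  hole: d = -30.131 mm → contributes −141 645 mm⁴
Total I = 15 554 295 mm⁴.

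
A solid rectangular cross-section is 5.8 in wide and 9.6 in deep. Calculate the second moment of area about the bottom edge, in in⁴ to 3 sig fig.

The section: 5.8 × 9.6, A = 55.68 in², y = 4.8 in, Ī = 427.62 in⁴.
Transfer it to a horizontal axis along the bottom face using Ī + A·d² with d = y − 0:
  the section: d = 4.8 in → contributes +1710.5 in⁴
Total I = 1710.5 in⁴.

I_base ≈ 1710 in⁴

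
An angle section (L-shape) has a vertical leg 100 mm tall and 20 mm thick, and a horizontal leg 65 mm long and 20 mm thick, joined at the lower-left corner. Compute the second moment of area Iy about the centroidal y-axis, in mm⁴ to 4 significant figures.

Iy ≈ 8.741 × 10⁵ mm⁴

Decompose the section into non-overlapping parts with the origin at the bottom-left of its bounding rectangle.
Vertical leg: 20 × 100, A = 2 000 mm², x = 10 mm, Ī = 66666.7 mm⁴.
Horizontal leg (remainder): 45 × 20, A = 900 mm², x = 42.5 mm, Ī = 151 875 mm⁴.
Centroid: x̄ = ΣA·x / ΣA = 20.0862 mm.
Transfer each piece to the centroidal y-axis using Ī + A·d² with d = x − 20.0862:
  vertical leg: d = -10.0862 mm → contributes +270 130 mm⁴
  horizontal leg (remainder): d = 22.4138 mm → contributes +604 015 mm⁴
Total I = 874 145 mm⁴.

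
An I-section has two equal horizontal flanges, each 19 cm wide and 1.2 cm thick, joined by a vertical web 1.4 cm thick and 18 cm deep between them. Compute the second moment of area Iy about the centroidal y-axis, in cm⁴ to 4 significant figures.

Iy ≈ 1376 cm⁴

Break the section into simple shapes (no overlaps), measuring from the bottom-left corner of the bounding box.
Bottom flange: 19 × 1.2, A = 22.8 cm², x = 9.5 cm, Ī = 685.9 cm⁴.
Web: 1.4 × 18, A = 25.2 cm², x = 9.5 cm, Ī = 4.116 cm⁴.
Top flange: 19 × 1.2, A = 22.8 cm², x = 9.5 cm, Ī = 685.9 cm⁴.
By symmetry the centroid is at mid-width, x̄ = 9.5 cm.
All pieces are centred on the centroidal y-axis, so I = ΣĪ = 1375.92 cm⁴.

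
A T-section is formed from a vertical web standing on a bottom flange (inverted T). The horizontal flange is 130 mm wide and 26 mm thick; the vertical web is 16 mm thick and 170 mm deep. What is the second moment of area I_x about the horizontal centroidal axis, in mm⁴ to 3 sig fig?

I_x ≈ 2.12 × 10⁷ mm⁴

Split into non-overlapping primitives; take the origin at the lower-left of the bounding box.
Flange: 130 × 26, A = 3 380 mm², y = 13 mm, Ī = 190 407 mm⁴.
Web: 16 × 170, A = 2 720 mm², y = 111 mm, Ī = 6 550 667 mm⁴.
Centroid: ȳ = ΣA·y / ΣA = 56.698 mm.
Transfer each piece to the horizontal centroidal axis using Ī + A·d² with d = y − 56.698:
  flange: d = -43.698 mm → contributes +6 644 675 mm⁴
  web: d = 54.302 mm → contributes +14 571 044 mm⁴
Total I = 21 215 718 mm⁴.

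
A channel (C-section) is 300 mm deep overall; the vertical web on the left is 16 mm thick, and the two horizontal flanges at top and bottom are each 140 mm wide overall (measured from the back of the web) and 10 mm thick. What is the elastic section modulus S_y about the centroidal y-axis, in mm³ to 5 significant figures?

S_y ≈ 1.0441 × 10⁵ mm³

Break the section into simple shapes (no overlaps), measuring from the bottom-left corner of the bounding box.
Web: 16 × 300, A = 4 800 mm², x = 8 mm, Ī = 102 400 mm⁴.
Top flange (beyond web): 124 × 10, A = 1 240 mm², x = 78 mm, Ī = 1 588 853 mm⁴.
Bottom flange (beyond web): 124 × 10, A = 1 240 mm², x = 78 mm, Ī = 1 588 853 mm⁴.
Centroid: x̄ = ΣA·x / ΣA = 31.84615 mm.
Transfer each piece to the centroidal y-axis using Ī + A·d² with d = x − 31.84615:
  web: d = -23.84615 mm → contributes +2 831 867 mm⁴
  top flange (beyond web): d = 46.15385 mm → contributes +4 230 273 mm⁴
  bottom flange (beyond web): d = 46.15385 mm → contributes +4 230 273 mm⁴
Total I = 11 292 414 mm⁴.
Extreme fibre distance c = 108.1538 mm; S = I/c = 104410.7 mm³.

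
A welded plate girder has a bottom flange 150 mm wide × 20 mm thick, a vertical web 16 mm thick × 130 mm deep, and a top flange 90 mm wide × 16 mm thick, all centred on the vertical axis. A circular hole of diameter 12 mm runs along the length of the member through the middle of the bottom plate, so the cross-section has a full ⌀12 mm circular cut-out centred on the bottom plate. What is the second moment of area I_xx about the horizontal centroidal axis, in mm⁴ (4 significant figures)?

Split into non-overlapping primitives; take the origin at the lower-left of the bounding box.
Bottom plate: 150 × 20, A = 3 000 mm², y = 10 mm, Ī = 100 000 mm⁴.
Web plate: 16 × 130, A = 2 080 mm², y = 85 mm, Ī = 2 929 333 mm⁴.
Top plate: 90 × 16, A = 1 440 mm², y = 158 mm, Ī = 30 720 mm⁴.
Hole (subtracted): ⌀12, A = 113.097 mm², y = 10 mm, Ī = 1017.88 mm⁴.
Centroid: ȳ = ΣA·y / ΣA = 67.6129 mm.
Transfer each piece to the horizontal centroidal axis using Ī + A·d² with d = y − 67.6129:
  bottom plate: d = -57.6129 mm → contributes +10 057 726 mm⁴
  web plate: d = 17.3871 mm → contributes +3 558 143 mm⁴
  top plate: d = 90.3871 mm → contributes +11 795 282 mm⁴
  hole: d = -57.6129 mm → contributes −376 415 mm⁴
Total I = 25 034 736 mm⁴.

I_xx ≈ 2.503 × 10⁷ mm⁴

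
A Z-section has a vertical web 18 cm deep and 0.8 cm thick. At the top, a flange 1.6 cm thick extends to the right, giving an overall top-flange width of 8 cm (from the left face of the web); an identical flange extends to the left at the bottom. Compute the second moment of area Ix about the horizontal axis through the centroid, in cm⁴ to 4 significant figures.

Break the section into simple shapes (no overlaps), measuring from the bottom-left corner of the bounding box.
Web: 0.8 × 18, A = 14.4 cm², y = 9 cm, Ī = 388.8 cm⁴.
Top flange (beyond web): 7.2 × 1.6, A = 11.52 cm², y = 17.2 cm, Ī = 2.4576 cm⁴.
Bottom flange (beyond web): 7.2 × 1.6, A = 11.52 cm², y = 0.8 cm, Ī = 2.4576 cm⁴.
Centroid: ȳ = ΣA·y / ΣA = 9 cm.
Transfer each piece to the horizontal axis through the centroid using Ī + A·d² with d = y − 9:
  web: d = 0 cm → contributes +388.8 cm⁴
  top flange (beyond web): d = 8.2 cm → contributes +777.062 cm⁴
  bottom flange (beyond web): d = -8.2 cm → contributes +777.062 cm⁴
Total I = 1942.92 cm⁴.

Ix ≈ 1943 cm⁴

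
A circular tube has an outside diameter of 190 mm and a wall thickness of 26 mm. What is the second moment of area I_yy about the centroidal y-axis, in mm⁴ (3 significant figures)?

I_yy ≈ 4.62 × 10⁷ mm⁴

Decompose the section into non-overlapping parts with the origin at the bottom-left of its bounding rectangle.
Outer circle: ⌀190, A = 28 353 mm², x = 95 mm, Ī = 63 971 171 mm⁴.
Bore (subtracted): ⌀138, A = 14 957 mm², x = 95 mm, Ī = 17 802 715 mm⁴.
By symmetry the centroid is at mid-width, x̄ = 95 mm.
All pieces are centred on the centroidal y-axis, so I = ΣĪ (holes subtracted) = 46 168 456 mm⁴.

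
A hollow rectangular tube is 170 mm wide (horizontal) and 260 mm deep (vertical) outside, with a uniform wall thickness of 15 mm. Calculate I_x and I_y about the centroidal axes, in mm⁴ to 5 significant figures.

Treat the section as a set of non-overlapping primitives; coordinates are from the bounding-box lower-left.
Outer rectangle: 170 × 260, A = 44 200 mm², y = 130 mm, Ī = 248 993 333 mm⁴.
Inner void (subtracted): 140 × 230, A = 32 200 mm², y = 130 mm, Ī = 141 948 333 mm⁴.
By symmetry the centroid is at mid-height, ȳ = 130 mm.
All pieces are centred on the centroidal x-axis, so I = ΣĪ (holes subtracted) = 107 045 000 mm⁴.
Repeating about the centroidal y-axis gives I_y = 53 855 000 mm⁴.

I_x ≈ 1.0705 × 10⁸ mm⁴, I_y ≈ 5.3855 × 10⁷ mm⁴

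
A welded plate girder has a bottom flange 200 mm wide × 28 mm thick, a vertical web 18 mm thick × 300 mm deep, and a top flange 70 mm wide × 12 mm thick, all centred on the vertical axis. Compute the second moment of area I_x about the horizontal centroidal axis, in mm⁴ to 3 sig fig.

Break the section into simple shapes (no overlaps), measuring from the bottom-left corner of the bounding box.
Bottom plate: 200 × 28, A = 5 600 mm², y = 14 mm, Ī = 365 867 mm⁴.
Web plate: 18 × 300, A = 5 400 mm², y = 178 mm, Ī = 40 500 000 mm⁴.
Top plate: 70 × 12, A = 840 mm², y = 334 mm, Ī = 10 080 mm⁴.
Centroid: ȳ = ΣA·y / ΣA = 111.5 mm.
Transfer each piece to the horizontal centroidal axis using Ī + A·d² with d = y − 111.5:
  bottom plate: d = -97.5 mm → contributes +53 600 867 mm⁴
  web plate: d = 66.5 mm → contributes +64 380 150 mm⁴
  top plate: d = 222.5 mm → contributes +41 595 330 mm⁴
Total I = 159 576 347 mm⁴.

I_x ≈ 1.60 × 10⁸ mm⁴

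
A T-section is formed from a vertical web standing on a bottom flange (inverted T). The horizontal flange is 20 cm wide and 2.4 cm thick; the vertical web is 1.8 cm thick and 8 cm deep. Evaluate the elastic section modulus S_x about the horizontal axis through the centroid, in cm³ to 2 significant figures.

S_x ≈ 50 cm³

Treat the section as a set of non-overlapping primitives; coordinates are from the bounding-box lower-left.
Flange: 20 × 2.4, A = 48 cm², y = 1.2 cm, Ī = 23.04 cm⁴.
Web: 1.8 × 8, A = 14.4 cm², y = 6.4 cm, Ī = 76.8 cm⁴.
Centroid: ȳ = ΣA·y / ΣA = 2.4 cm.
Transfer each piece to the horizontal axis through the centroid using Ī + A·d² with d = y − 2.4:
  flange: d = -1.2 cm → contributes +92.16 cm⁴
  web: d = 4 cm → contributes +307.2 cm⁴
Total I = 399.4 cm⁴.
Extreme fibre distance c = 8 cm; S = I/c = 49.92 cm³.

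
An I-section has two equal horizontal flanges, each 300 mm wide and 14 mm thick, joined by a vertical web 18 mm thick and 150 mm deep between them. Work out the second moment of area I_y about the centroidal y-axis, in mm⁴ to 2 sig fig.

Decompose the section into non-overlapping parts with the origin at the bottom-left of its bounding rectangle.
Bottom flange: 300 × 14, A = 4 200 mm², x = 150 mm, Ī = 31 500 000 mm⁴.
Web: 18 × 150, A = 2 700 mm², x = 150 mm, Ī = 72 900 mm⁴.
Top flange: 300 × 14, A = 4 200 mm², x = 150 mm, Ī = 31 500 000 mm⁴.
By symmetry the centroid is at mid-width, x̄ = 150 mm.
All pieces are centred on the centroidal y-axis, so I = ΣĪ = 63 072 900 mm⁴.

I_y ≈ 6.3 × 10⁷ mm⁴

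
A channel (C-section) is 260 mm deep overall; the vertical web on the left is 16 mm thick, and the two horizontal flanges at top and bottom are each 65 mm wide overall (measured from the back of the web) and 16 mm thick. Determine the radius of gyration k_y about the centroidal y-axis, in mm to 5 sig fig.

Treat the section as a set of non-overlapping primitives; coordinates are from the bounding-box lower-left.
Web: 16 × 260, A = 4 160 mm², x = 8 mm, Ī = 88746.67 mm⁴.
Top flange (beyond web): 49 × 16, A = 784 mm², x = 40.5 mm, Ī = 156865.3 mm⁴.
Bottom flange (beyond web): 49 × 16, A = 784 mm², x = 40.5 mm, Ī = 156865.3 mm⁴.
Centroid: x̄ = ΣA·x / ΣA = 16.89665 mm.
Transfer each piece to the centroidal y-axis using Ī + A·d² with d = x − 16.89665:
  web: d = -8.896648 mm → contributes +418012.1 mm⁴
  top flange (beyond web): d = 23.60335 mm → contributes +593 646 mm⁴
  bottom flange (beyond web): d = 23.60335 mm → contributes +593 646 mm⁴
Total I = 1 605 304 mm⁴.
Radius of gyration: k = √(I/A) = √(1 605 304 / 5 728) = 16.74084 mm.

k_y ≈ 16.741 mm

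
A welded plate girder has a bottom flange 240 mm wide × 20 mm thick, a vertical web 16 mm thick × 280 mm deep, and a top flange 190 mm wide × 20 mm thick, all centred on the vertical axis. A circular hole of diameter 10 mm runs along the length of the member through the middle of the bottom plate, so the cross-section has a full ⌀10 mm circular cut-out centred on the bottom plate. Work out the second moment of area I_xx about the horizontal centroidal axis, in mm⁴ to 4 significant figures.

I_xx ≈ 2.198 × 10⁸ mm⁴

Decompose the section into non-overlapping parts with the origin at the bottom-left of its bounding rectangle.
Bottom plate: 240 × 20, A = 4 800 mm², y = 10 mm, Ī = 160 000 mm⁴.
Web plate: 16 × 280, A = 4 480 mm², y = 160 mm, Ī = 29 269 333 mm⁴.
Top plate: 190 × 20, A = 3 800 mm², y = 310 mm, Ī = 126 667 mm⁴.
Hole (subtracted): ⌀10, A = 78.5398 mm², y = 10 mm, Ī = 490.874 mm⁴.
Centroid: ȳ = ΣA·y / ΣA = 149.369 mm.
Transfer each piece to the horizontal centroidal axis using Ī + A·d² with d = y − 149.369:
  bottom plate: d = -139.369 mm → contributes +93 393 795 mm⁴
  web plate: d = 10.631 mm → contributes +29 775 658 mm⁴
  top plate: d = 160.631 mm → contributes +98 175 523 mm⁴
  hole: d = -139.369 mm → contributes −1 526 025 mm⁴
Total I = 219 818 951 mm⁴.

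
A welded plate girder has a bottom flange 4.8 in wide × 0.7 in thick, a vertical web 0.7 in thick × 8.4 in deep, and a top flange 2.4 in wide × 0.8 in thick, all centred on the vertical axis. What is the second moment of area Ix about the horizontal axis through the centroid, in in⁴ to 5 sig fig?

Split into non-overlapping primitives; take the origin at the lower-left of the bounding box.
Bottom plate: 4.8 × 0.7, A = 3.36 in², y = 0.35 in, Ī = 0.1372 in⁴.
Web plate: 0.7 × 8.4, A = 5.88 in², y = 4.9 in, Ī = 34.5744 in⁴.
Top plate: 2.4 × 0.8, A = 1.92 in², y = 9.5 in, Ī = 0.1024 in⁴.
Centroid: ȳ = ΣA·y / ΣA = 4.321505 in.
Transfer each piece to the horizontal axis through the centroid using Ī + A·d² with d = y − 4.321505:
  bottom plate: d = -3.971505 in → contributes +53.13399 in⁴
  web plate: d = 0.5784946 in → contributes +36.54218 in⁴
  top plate: d = 5.178495 in → contributes +51.59067 in⁴
Total I = 141.2668 in⁴.

Ix ≈ 141.27 in⁴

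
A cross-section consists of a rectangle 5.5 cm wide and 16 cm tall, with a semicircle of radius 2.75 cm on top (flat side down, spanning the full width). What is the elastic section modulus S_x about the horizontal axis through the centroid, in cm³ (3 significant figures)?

S_x ≈ 286 cm³

Treat the section as a set of non-overlapping primitives; coordinates are from the bounding-box lower-left.
Rectangular body: 5.5 × 16, A = 88 cm², y = 8 cm, Ī = 1877.3 cm⁴.
Semicircular cap: semicircle r = 2.75, A = 11.879 cm², y = 17.167 cm, Ī = 6.2772 cm⁴.
Centroid: ȳ = ΣA·y / ΣA = 9.0903 cm.
Transfer each piece to the horizontal axis through the centroid using Ī + A·d² with d = y − 9.0903:
  rectangular body: d = -1.0903 cm → contributes +1981.9 cm⁴
  semicircular cap: d = 8.0768 cm → contributes +781.22 cm⁴
Total I = 2763.2 cm⁴.
Extreme fibre distance c = 9.6597 cm; S = I/c = 286.05 cm³.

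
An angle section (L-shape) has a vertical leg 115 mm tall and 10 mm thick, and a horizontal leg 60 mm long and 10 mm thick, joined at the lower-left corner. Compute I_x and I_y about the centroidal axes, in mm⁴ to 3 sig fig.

I_x ≈ 2.23 × 10⁶ mm⁴, I_y ≈ 4.27 × 10⁵ mm⁴

Break the section into simple shapes (no overlaps), measuring from the bottom-left corner of the bounding box.
Vertical leg: 10 × 115, A = 1 150 mm², y = 57.5 mm, Ī = 1 267 396 mm⁴.
Horizontal leg (remainder): 50 × 10, A = 500 mm², y = 5 mm, Ī = 4166.7 mm⁴.
Centroid: ȳ = ΣA·y / ΣA = 41.591 mm.
Transfer each piece to the centroidal x-axis using Ī + A·d² with d = y − 41.591:
  vertical leg: d = 15.909 mm → contributes +1 558 460 mm⁴
  horizontal leg (remainder): d = -36.591 mm → contributes +673 614 mm⁴
Total I = 2 232 074 mm⁴.
For the y-axis: x̄ = 14.091 mm.
Repeating about the centroidal y-axis gives I_y = 427 386 mm⁴.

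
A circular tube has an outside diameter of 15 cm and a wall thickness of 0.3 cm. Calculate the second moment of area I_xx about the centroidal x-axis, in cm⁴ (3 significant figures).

I_xx ≈ 374 cm⁴

Decompose the section into non-overlapping parts with the origin at the bottom-left of its bounding rectangle.
Outer circle: ⌀15, A = 176.71 cm², y = 7.5 cm, Ī = 2 485 cm⁴.
Bore (subtracted): ⌀14.4, A = 162.86 cm², y = 7.5 cm, Ī = 2110.7 cm⁴.
By symmetry the centroid is at mid-height, ȳ = 7.5 cm.
All pieces are centred on the centroidal x-axis, so I = ΣĪ (holes subtracted) = 374.38 cm⁴.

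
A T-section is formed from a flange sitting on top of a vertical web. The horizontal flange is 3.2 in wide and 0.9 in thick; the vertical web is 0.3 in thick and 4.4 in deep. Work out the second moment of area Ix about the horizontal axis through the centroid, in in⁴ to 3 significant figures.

Ix ≈ 8.68 in⁴

Treat the section as a set of non-overlapping primitives; coordinates are from the bounding-box lower-left.
Flange: 3.2 × 0.9, A = 2.88 in², y = 4.85 in, Ī = 0.1944 in⁴.
Web: 0.3 × 4.4, A = 1.32 in², y = 2.2 in, Ī = 2.1296 in⁴.
Centroid: ȳ = ΣA·y / ΣA = 4.0171 in.
Transfer each piece to the horizontal axis through the centroid using Ī + A·d² with d = y − 4.0171:
  flange: d = 0.83286 in → contributes +2.1921 in⁴
  web: d = -1.8171 in → contributes +6.4883 in⁴
Total I = 8.6804 in⁴.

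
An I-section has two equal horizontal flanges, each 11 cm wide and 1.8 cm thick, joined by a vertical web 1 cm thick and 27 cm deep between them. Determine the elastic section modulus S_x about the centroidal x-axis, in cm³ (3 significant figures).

S_x ≈ 645 cm³

Break the section into simple shapes (no overlaps), measuring from the bottom-left corner of the bounding box.
Bottom flange: 11 × 1.8, A = 19.8 cm², y = 0.9 cm, Ī = 5.346 cm⁴.
Web: 1 × 27, A = 27 cm², y = 15.3 cm, Ī = 1640.3 cm⁴.
Top flange: 11 × 1.8, A = 19.8 cm², y = 29.7 cm, Ī = 5.346 cm⁴.
By symmetry the centroid is at mid-height, ȳ = 15.3 cm.
Transfer each piece to the centroidal x-axis using Ī + A·d² with d = y − 15.3:
  bottom flange: d = -14.4 cm → contributes +4111.1 cm⁴
  web: d = 0 cm → contributes +1640.3 cm⁴
  top flange: d = 14.4 cm → contributes +4111.1 cm⁴
Total I = 9862.4 cm⁴.
Extreme fibre distance c = 15.3 cm; S = I/c = 644.6 cm³.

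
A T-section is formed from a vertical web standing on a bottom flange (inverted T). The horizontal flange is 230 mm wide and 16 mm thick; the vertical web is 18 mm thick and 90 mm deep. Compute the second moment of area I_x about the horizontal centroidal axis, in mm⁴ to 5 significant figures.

Decompose the section into non-overlapping parts with the origin at the bottom-left of its bounding rectangle.
Flange: 230 × 16, A = 3 680 mm², y = 8 mm, Ī = 78506.67 mm⁴.
Web: 18 × 90, A = 1 620 mm², y = 61 mm, Ī = 1 093 500 mm⁴.
Centroid: ȳ = ΣA·y / ΣA = 24.2 mm.
Transfer each piece to the horizontal centroidal axis using Ī + A·d² with d = y − 24.2:
  flange: d = -16.2 mm → contributes +1 044 286 mm⁴
  web: d = 36.8 mm → contributes +3 287 369 mm⁴
Total I = 4 331 655 mm⁴.

I_x ≈ 4.3317 × 10⁶ mm⁴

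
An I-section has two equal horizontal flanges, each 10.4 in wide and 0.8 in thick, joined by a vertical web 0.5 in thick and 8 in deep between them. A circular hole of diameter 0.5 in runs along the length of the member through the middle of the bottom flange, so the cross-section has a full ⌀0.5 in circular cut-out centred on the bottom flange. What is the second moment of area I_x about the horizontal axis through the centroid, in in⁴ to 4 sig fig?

I_x ≈ 340.5 in⁴

Treat the section as a set of non-overlapping primitives; coordinates are from the bounding-box lower-left.
Bottom flange: 10.4 × 0.8, A = 8.32 in², y = 0.4 in, Ī = 0.443733 in⁴.
Web: 0.5 × 8, A = 4 in², y = 4.8 in, Ī = 21.3333 in⁴.
Top flange: 10.4 × 0.8, A = 8.32 in², y = 9.2 in, Ī = 0.443733 in⁴.
Hole (subtracted): ⌀0.5, A = 0.19635 in², y = 0.4 in, Ī = 0.00306796 in⁴.
Centroid: ȳ = ΣA·y / ΣA = 4.84226 in.
Transfer each piece to the horizontal axis through the centroid using Ī + A·d² with d = y − 4.84226:
  bottom flange: d = -4.44226 in → contributes +164.628 in⁴
  web: d = -0.0422595 in → contributes +21.3405 in⁴
  top flange: d = 4.35774 in → contributes +158.44 in⁴
  hole: d = -4.44226 in → contributes −3.87776 in⁴
Total I = 340.53 in⁴.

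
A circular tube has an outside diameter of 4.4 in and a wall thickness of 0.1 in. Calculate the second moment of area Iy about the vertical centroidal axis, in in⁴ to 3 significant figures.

Decompose the section into non-overlapping parts with the origin at the bottom-left of its bounding rectangle.
Outer circle: ⌀4.4, A = 15.205 in², x = 2.2 in, Ī = 18.398 in⁴.
Bore (subtracted): ⌀4.2, A = 13.854 in², x = 2.2 in, Ī = 15.275 in⁴.
By symmetry the centroid is at mid-width, x̄ = 2.2 in.
All pieces are centred on the vertical centroidal axis, so I = ΣĪ (holes subtracted) = 3.1239 in⁴.

Iy ≈ 3.12 in⁴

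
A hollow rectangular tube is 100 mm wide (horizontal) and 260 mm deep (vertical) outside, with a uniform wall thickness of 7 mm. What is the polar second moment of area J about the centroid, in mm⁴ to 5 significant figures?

Split into non-overlapping primitives; take the origin at the lower-left of the bounding box.
Outer rectangle: 100 × 260, A = 26 000 mm², y = 130 mm, Ī = 146 466 667 mm⁴.
Inner void (subtracted): 86 × 246, A = 21 156 mm², y = 130 mm, Ī = 106 689 708 mm⁴.
By symmetry the centroid is at mid-height, ȳ = 130 mm.
All pieces are centred on the centroidal x-axis, so I = ΣĪ (holes subtracted) = 39 776 959 mm⁴.
Repeating about the centroidal y-axis gives I_y = 8 627 519 mm⁴.
Polar second moment: J = I_x + I_y = 48 404 477 mm⁴.

J ≈ 4.8404 × 10⁷ mm⁴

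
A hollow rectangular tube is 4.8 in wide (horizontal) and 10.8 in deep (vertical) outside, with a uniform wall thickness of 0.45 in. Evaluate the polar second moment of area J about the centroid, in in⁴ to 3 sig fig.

J ≈ 239 in⁴

Decompose the section into non-overlapping parts with the origin at the bottom-left of its bounding rectangle.
Outer rectangle: 4.8 × 10.8, A = 51.84 in², y = 5.4 in, Ī = 503.88 in⁴.
Inner void (subtracted): 3.9 × 9.9, A = 38.61 in², y = 5.4 in, Ī = 315.35 in⁴.
By symmetry the centroid is at mid-height, ȳ = 5.4 in.
All pieces are centred on the centroidal x-axis, so I = ΣĪ (holes subtracted) = 188.54 in⁴.
Repeating about the centroidal y-axis gives I_y = 50.595 in⁴.
Polar second moment: J = I_x + I_y = 239.13 in⁴.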